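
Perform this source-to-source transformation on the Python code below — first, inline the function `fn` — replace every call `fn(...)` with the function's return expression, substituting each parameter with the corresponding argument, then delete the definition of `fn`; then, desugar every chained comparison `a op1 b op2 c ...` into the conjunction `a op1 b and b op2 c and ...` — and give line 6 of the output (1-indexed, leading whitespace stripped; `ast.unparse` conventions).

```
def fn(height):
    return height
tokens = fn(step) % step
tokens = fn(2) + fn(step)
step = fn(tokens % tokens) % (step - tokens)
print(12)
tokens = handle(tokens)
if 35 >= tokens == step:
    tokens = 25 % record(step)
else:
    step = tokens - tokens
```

if 35 >= tokens and tokens == step:

Transformed code:
tokens = step % step
tokens = 2 + step
step = tokens % tokens % (step - tokens)
print(12)
tokens = handle(tokens)
if 35 >= tokens and tokens == step:
    tokens = 25 % record(step)
else:
    step = tokens - tokens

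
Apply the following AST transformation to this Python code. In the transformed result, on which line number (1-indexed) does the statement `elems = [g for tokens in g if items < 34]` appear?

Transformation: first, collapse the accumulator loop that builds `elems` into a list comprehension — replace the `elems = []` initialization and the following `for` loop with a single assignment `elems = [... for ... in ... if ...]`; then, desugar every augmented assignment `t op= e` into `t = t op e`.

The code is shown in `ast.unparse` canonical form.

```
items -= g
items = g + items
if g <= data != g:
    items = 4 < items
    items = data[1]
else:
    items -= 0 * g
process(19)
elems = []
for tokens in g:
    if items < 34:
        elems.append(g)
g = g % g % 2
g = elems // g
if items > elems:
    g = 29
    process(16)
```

Transformed code:
items = items - g
items = g + items
if g <= data != g:
    items = 4 < items
    items = data[1]
else:
    items = items - 0 * g
process(19)
elems = [g for tokens in g if items < 34]
g = g % g % 2
g = elems // g
if items > elems:
    g = 29
    process(16)

9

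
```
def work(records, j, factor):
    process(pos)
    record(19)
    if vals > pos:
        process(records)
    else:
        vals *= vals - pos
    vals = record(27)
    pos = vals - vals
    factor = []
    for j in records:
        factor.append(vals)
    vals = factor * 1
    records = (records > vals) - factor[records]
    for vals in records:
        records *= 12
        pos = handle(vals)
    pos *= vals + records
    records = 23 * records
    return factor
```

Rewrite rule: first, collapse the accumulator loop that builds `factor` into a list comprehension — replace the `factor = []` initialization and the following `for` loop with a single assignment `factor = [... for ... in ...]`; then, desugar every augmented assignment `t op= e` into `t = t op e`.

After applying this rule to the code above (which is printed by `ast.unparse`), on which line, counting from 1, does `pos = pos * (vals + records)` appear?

16

Transformed code:
def work(records, j, factor):
    process(pos)
    record(19)
    if vals > pos:
        process(records)
    else:
        vals = vals * (vals - pos)
    vals = record(27)
    pos = vals - vals
    factor = [vals for j in records]
    vals = factor * 1
    records = (records > vals) - factor[records]
    for vals in records:
        records = records * 12
        pos = handle(vals)
    pos = pos * (vals + records)
    records = 23 * records
    return factor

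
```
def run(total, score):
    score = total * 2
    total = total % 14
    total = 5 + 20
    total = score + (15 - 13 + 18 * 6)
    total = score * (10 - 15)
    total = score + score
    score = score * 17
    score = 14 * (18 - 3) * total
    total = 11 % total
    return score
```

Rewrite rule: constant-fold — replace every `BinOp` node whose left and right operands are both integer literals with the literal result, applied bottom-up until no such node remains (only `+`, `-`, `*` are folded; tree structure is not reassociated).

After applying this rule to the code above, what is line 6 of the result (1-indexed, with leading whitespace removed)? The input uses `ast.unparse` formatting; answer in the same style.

Transformed code:
def run(total, score):
    score = total * 2
    total = total % 14
    total = 25
    total = score + 110
    total = score * -5
    total = score + score
    score = score * 17
    score = 210 * total
    total = 11 % total
    return score

total = score * -5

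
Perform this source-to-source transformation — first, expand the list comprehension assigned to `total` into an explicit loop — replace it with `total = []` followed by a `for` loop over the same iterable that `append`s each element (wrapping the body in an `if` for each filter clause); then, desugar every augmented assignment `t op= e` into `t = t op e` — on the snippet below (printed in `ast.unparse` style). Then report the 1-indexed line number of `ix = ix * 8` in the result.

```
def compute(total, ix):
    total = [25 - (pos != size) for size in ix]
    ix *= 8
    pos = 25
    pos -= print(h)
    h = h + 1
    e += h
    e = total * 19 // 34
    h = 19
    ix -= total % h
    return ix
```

5

Transformed code:
def compute(total, ix):
    total = []
    for size in ix:
        total.append(25 - (pos != size))
    ix = ix * 8
    pos = 25
    pos = pos - print(h)
    h = h + 1
    e = e + h
    e = total * 19 // 34
    h = 19
    ix = ix - total % h
    return ix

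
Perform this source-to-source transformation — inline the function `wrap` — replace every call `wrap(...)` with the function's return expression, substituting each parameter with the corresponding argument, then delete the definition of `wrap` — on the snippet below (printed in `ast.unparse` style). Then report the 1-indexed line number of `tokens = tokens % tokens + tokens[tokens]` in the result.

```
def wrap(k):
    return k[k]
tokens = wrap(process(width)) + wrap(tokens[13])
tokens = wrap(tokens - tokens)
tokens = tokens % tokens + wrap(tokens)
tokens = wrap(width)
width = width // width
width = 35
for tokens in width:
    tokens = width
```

Transformed code:
tokens = process(width)[process(width)] + tokens[13][tokens[13]]
tokens = (tokens - tokens)[tokens - tokens]
tokens = tokens % tokens + tokens[tokens]
tokens = width[width]
width = width // width
width = 35
for tokens in width:
    tokens = width

3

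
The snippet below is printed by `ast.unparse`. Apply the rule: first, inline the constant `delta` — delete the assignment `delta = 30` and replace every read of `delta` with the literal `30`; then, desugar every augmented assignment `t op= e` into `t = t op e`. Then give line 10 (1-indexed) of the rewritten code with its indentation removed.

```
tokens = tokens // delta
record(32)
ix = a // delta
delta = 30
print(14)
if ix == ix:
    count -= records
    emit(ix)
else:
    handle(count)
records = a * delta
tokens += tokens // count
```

records = a * 30

Transformed code:
tokens = tokens // 30
record(32)
ix = a // 30
print(14)
if ix == ix:
    count = count - records
    emit(ix)
else:
    handle(count)
records = a * 30
tokens = tokens + tokens // count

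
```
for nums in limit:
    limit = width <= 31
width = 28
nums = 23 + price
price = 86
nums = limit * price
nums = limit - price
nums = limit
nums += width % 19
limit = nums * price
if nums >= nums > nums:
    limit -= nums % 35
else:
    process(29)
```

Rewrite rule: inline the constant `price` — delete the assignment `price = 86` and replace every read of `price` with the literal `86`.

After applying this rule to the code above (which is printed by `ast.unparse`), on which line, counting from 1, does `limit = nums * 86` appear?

9

Transformed code:
for nums in limit:
    limit = width <= 31
width = 28
nums = 23 + 86
nums = limit * 86
nums = limit - 86
nums = limit
nums += width % 19
limit = nums * 86
if nums >= nums > nums:
    limit -= nums % 35
else:
    process(29)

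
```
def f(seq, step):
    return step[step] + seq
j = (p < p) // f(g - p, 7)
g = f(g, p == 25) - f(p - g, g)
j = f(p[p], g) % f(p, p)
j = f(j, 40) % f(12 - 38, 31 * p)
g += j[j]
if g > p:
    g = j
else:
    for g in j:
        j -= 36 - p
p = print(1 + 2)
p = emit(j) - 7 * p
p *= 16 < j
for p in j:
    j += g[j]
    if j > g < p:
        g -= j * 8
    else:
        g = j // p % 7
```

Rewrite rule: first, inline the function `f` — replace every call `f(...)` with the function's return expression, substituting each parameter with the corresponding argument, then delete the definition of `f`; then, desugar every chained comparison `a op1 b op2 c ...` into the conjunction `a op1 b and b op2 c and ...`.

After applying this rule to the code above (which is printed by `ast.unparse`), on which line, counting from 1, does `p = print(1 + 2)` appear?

11

Transformed code:
j = (p < p) // (7[7] + (g - p))
g = (p == 25)[p == 25] + g - (g[g] + (p - g))
j = (g[g] + p[p]) % (p[p] + p)
j = (40[40] + j) % ((31 * p)[31 * p] + (12 - 38))
g += j[j]
if g > p:
    g = j
else:
    for g in j:
        j -= 36 - p
p = print(1 + 2)
p = emit(j) - 7 * p
p *= 16 < j
for p in j:
    j += g[j]
    if j > g and g < p:
        g -= j * 8
    else:
        g = j // p % 7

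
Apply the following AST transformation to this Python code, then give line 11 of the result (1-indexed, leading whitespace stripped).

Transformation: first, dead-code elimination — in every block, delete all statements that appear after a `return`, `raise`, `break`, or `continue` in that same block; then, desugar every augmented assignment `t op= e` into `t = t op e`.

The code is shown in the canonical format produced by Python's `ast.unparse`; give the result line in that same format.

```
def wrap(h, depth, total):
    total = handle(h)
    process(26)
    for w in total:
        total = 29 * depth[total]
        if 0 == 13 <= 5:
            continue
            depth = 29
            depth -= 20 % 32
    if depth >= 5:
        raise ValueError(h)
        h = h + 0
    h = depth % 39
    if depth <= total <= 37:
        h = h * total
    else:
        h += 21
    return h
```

Transformed code:
def wrap(h, depth, total):
    total = handle(h)
    process(26)
    for w in total:
        total = 29 * depth[total]
        if 0 == 13 <= 5:
            continue
    if depth >= 5:
        raise ValueError(h)
    h = depth % 39
    if depth <= total <= 37:
        h = h * total
    else:
        h = h + 21
    return h

if depth <= total <= 37:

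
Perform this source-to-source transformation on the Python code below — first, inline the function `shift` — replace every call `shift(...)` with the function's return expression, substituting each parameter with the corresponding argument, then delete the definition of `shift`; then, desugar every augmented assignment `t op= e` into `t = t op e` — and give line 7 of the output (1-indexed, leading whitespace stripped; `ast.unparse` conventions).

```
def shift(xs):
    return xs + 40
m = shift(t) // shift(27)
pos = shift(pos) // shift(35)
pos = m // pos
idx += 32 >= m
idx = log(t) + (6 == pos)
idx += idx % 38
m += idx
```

Transformed code:
m = (t + 40) // (27 + 40)
pos = (pos + 40) // (35 + 40)
pos = m // pos
idx = idx + (32 >= m)
idx = log(t) + (6 == pos)
idx = idx + idx % 38
m = m + idx

m = m + idx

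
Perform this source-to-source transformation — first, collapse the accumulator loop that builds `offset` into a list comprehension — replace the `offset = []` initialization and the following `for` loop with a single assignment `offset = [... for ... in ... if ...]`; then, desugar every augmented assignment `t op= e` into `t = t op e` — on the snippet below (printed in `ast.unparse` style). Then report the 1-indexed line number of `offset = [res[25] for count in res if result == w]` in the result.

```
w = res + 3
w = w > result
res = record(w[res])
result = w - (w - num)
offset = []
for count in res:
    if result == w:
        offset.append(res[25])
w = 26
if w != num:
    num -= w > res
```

5

Transformed code:
w = res + 3
w = w > result
res = record(w[res])
result = w - (w - num)
offset = [res[25] for count in res if result == w]
w = 26
if w != num:
    num = num - (w > res)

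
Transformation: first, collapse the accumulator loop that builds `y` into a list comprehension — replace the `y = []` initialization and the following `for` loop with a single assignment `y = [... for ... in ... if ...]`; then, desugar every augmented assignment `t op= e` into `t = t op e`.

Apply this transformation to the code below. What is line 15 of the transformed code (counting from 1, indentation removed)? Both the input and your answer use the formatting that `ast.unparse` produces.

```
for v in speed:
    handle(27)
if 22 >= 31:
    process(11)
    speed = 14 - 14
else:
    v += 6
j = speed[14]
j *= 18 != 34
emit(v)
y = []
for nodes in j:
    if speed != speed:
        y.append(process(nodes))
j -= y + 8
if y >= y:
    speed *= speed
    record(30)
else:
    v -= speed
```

record(30)

Transformed code:
for v in speed:
    handle(27)
if 22 >= 31:
    process(11)
    speed = 14 - 14
else:
    v = v + 6
j = speed[14]
j = j * (18 != 34)
emit(v)
y = [process(nodes) for nodes in j if speed != speed]
j = j - (y + 8)
if y >= y:
    speed = speed * speed
    record(30)
else:
    v = v - speed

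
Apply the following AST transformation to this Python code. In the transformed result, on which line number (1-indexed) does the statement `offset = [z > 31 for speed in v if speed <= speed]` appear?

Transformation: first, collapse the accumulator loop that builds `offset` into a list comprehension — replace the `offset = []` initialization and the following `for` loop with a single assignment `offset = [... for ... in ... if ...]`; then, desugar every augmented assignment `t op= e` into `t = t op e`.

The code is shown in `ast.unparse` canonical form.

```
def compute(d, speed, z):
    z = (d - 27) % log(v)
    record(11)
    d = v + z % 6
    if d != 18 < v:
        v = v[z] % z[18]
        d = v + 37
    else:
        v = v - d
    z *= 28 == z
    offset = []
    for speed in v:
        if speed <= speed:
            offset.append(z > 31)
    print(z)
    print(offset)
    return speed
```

Transformed code:
def compute(d, speed, z):
    z = (d - 27) % log(v)
    record(11)
    d = v + z % 6
    if d != 18 < v:
        v = v[z] % z[18]
        d = v + 37
    else:
        v = v - d
    z = z * (28 == z)
    offset = [z > 31 for speed in v if speed <= speed]
    print(z)
    print(offset)
    return speed

11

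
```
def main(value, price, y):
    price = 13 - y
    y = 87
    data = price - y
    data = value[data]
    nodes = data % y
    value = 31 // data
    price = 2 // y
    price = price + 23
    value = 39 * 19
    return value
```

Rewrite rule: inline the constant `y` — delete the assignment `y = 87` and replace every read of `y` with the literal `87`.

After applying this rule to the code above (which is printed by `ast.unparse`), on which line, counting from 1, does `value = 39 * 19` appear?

9

Transformed code:
def main(value, price, y):
    price = 13 - 87
    data = price - 87
    data = value[data]
    nodes = data % 87
    value = 31 // data
    price = 2 // 87
    price = price + 23
    value = 39 * 19
    return value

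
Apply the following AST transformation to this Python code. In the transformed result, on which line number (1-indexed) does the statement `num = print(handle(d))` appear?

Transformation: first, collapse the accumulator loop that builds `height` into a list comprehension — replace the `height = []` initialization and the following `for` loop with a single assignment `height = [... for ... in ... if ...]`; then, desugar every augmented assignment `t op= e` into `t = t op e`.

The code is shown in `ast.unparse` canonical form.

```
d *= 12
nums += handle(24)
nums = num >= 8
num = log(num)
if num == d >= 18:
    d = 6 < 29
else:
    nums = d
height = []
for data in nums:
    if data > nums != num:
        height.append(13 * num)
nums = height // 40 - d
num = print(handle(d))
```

11

Transformed code:
d = d * 12
nums = nums + handle(24)
nums = num >= 8
num = log(num)
if num == d >= 18:
    d = 6 < 29
else:
    nums = d
height = [13 * num for data in nums if data > nums != num]
nums = height // 40 - d
num = print(handle(d))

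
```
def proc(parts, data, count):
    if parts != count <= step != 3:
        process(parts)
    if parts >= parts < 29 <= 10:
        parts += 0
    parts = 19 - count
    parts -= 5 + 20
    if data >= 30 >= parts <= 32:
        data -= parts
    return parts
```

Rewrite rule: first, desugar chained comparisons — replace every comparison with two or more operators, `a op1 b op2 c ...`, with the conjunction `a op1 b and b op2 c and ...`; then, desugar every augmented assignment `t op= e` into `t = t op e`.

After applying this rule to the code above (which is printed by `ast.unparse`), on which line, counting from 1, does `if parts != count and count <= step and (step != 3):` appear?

Transformed code:
def proc(parts, data, count):
    if parts != count and count <= step and (step != 3):
        process(parts)
    if parts >= parts and parts < 29 and (29 <= 10):
        parts = parts + 0
    parts = 19 - count
    parts = parts - (5 + 20)
    if data >= 30 and 30 >= parts and (parts <= 32):
        data = data - parts
    return parts

2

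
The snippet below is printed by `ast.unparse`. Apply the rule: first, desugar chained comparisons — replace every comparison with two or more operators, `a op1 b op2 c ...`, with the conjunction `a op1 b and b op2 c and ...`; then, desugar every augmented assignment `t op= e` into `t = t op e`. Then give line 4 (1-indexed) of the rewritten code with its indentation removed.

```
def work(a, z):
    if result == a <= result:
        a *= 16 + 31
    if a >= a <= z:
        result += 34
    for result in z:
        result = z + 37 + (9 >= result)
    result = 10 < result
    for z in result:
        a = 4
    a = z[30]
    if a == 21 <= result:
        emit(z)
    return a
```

if a >= a and a <= z:

Transformed code:
def work(a, z):
    if result == a and a <= result:
        a = a * (16 + 31)
    if a >= a and a <= z:
        result = result + 34
    for result in z:
        result = z + 37 + (9 >= result)
    result = 10 < result
    for z in result:
        a = 4
    a = z[30]
    if a == 21 and 21 <= result:
        emit(z)
    return a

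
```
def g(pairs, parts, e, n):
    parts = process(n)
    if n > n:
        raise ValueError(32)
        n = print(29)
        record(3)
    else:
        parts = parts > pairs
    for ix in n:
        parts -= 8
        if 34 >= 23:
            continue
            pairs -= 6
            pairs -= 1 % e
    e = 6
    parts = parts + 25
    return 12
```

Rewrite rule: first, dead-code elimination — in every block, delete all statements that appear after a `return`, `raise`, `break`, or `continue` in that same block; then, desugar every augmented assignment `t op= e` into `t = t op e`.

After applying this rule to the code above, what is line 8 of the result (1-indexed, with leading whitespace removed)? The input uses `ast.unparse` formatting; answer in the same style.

Transformed code:
def g(pairs, parts, e, n):
    parts = process(n)
    if n > n:
        raise ValueError(32)
    else:
        parts = parts > pairs
    for ix in n:
        parts = parts - 8
        if 34 >= 23:
            continue
    e = 6
    parts = parts + 25
    return 12

parts = parts - 8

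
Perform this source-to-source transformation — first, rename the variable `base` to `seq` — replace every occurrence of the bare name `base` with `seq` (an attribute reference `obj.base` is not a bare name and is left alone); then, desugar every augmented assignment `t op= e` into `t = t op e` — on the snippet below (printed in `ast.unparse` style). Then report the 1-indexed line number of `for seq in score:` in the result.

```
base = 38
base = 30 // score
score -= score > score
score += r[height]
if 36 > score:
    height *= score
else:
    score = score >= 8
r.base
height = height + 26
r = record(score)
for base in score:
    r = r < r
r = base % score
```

Transformed code:
seq = 38
seq = 30 // score
score = score - (score > score)
score = score + r[height]
if 36 > score:
    height = height * score
else:
    score = score >= 8
r.base
height = height + 26
r = record(score)
for seq in score:
    r = r < r
r = seq % score

12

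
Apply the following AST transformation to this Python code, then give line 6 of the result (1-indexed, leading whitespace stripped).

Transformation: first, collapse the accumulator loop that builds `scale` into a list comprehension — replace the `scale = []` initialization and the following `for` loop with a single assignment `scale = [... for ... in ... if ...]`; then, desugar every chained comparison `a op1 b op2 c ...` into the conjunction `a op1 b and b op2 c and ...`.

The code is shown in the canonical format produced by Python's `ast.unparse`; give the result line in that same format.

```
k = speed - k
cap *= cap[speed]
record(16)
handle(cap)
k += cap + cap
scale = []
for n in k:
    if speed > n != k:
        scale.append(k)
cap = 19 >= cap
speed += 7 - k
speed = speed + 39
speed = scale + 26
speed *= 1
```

scale = [k for n in k if speed > n and n != k]

Transformed code:
k = speed - k
cap *= cap[speed]
record(16)
handle(cap)
k += cap + cap
scale = [k for n in k if speed > n and n != k]
cap = 19 >= cap
speed += 7 - k
speed = speed + 39
speed = scale + 26
speed *= 1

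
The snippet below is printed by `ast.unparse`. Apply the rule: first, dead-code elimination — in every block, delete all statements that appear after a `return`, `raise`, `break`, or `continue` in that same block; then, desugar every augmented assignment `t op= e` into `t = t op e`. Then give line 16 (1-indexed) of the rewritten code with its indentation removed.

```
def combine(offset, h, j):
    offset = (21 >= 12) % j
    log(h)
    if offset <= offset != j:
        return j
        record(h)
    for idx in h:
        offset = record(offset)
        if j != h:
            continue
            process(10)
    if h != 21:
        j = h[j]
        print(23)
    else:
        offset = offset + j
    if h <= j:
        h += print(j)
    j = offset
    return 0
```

Transformed code:
def combine(offset, h, j):
    offset = (21 >= 12) % j
    log(h)
    if offset <= offset != j:
        return j
    for idx in h:
        offset = record(offset)
        if j != h:
            continue
    if h != 21:
        j = h[j]
        print(23)
    else:
        offset = offset + j
    if h <= j:
        h = h + print(j)
    j = offset
    return 0

h = h + print(j)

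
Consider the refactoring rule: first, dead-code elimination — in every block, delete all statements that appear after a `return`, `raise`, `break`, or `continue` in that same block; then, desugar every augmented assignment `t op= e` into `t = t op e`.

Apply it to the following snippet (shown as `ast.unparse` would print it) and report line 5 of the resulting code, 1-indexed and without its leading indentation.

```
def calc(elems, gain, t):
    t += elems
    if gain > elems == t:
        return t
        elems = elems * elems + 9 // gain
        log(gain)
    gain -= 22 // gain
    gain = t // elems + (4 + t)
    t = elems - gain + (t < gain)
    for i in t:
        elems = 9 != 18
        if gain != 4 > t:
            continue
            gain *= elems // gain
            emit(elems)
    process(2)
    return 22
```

Transformed code:
def calc(elems, gain, t):
    t = t + elems
    if gain > elems == t:
        return t
    gain = gain - 22 // gain
    gain = t // elems + (4 + t)
    t = elems - gain + (t < gain)
    for i in t:
        elems = 9 != 18
        if gain != 4 > t:
            continue
    process(2)
    return 22

gain = gain - 22 // gain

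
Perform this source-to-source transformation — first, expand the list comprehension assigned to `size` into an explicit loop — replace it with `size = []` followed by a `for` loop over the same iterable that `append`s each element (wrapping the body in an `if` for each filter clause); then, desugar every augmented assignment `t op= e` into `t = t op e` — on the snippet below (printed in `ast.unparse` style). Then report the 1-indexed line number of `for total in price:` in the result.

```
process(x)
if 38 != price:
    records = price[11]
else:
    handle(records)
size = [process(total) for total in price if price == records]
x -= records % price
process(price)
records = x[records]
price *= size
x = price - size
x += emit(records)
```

Transformed code:
process(x)
if 38 != price:
    records = price[11]
else:
    handle(records)
size = []
for total in price:
    if price == records:
        size.append(process(total))
x = x - records % price
process(price)
records = x[records]
price = price * size
x = price - size
x = x + emit(records)

7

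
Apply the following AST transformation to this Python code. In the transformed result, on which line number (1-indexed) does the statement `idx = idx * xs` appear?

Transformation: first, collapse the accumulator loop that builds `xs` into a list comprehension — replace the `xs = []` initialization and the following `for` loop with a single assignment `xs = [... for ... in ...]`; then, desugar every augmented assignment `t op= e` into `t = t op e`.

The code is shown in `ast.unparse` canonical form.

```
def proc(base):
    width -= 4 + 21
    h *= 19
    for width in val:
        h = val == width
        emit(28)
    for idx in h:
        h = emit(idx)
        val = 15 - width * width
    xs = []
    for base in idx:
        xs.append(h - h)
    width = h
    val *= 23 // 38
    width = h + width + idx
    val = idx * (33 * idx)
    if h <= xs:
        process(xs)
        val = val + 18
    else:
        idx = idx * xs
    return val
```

Transformed code:
def proc(base):
    width = width - (4 + 21)
    h = h * 19
    for width in val:
        h = val == width
        emit(28)
    for idx in h:
        h = emit(idx)
        val = 15 - width * width
    xs = [h - h for base in idx]
    width = h
    val = val * (23 // 38)
    width = h + width + idx
    val = idx * (33 * idx)
    if h <= xs:
        process(xs)
        val = val + 18
    else:
        idx = idx * xs
    return val

19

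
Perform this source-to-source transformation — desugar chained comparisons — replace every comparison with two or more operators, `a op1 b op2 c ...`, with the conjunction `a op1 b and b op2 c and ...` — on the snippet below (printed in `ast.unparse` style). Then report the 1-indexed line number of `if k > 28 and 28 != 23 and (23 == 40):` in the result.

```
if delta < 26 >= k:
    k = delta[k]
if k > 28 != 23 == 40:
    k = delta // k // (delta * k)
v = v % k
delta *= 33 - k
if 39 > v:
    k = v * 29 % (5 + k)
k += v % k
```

3

Transformed code:
if delta < 26 and 26 >= k:
    k = delta[k]
if k > 28 and 28 != 23 and (23 == 40):
    k = delta // k // (delta * k)
v = v % k
delta *= 33 - k
if 39 > v:
    k = v * 29 % (5 + k)
k += v % k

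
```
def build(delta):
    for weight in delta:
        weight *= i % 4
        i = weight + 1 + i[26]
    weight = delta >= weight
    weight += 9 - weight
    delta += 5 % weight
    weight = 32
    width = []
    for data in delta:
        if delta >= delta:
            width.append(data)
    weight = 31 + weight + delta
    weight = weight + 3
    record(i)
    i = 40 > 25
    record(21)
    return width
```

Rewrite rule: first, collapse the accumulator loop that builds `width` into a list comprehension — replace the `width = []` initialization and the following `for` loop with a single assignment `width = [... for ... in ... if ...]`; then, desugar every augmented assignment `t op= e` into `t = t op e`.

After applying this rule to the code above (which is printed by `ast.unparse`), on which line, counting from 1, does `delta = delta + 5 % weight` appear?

Transformed code:
def build(delta):
    for weight in delta:
        weight = weight * (i % 4)
        i = weight + 1 + i[26]
    weight = delta >= weight
    weight = weight + (9 - weight)
    delta = delta + 5 % weight
    weight = 32
    width = [data for data in delta if delta >= delta]
    weight = 31 + weight + delta
    weight = weight + 3
    record(i)
    i = 40 > 25
    record(21)
    return width

7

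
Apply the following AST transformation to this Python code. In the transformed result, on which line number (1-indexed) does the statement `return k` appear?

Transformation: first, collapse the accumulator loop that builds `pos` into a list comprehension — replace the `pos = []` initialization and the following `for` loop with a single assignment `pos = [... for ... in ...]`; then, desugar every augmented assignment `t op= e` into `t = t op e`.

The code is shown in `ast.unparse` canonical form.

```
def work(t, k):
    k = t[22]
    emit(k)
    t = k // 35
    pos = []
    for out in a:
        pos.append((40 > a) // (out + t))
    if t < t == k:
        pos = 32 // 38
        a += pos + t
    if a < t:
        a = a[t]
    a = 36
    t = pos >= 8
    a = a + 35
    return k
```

14

Transformed code:
def work(t, k):
    k = t[22]
    emit(k)
    t = k // 35
    pos = [(40 > a) // (out + t) for out in a]
    if t < t == k:
        pos = 32 // 38
        a = a + (pos + t)
    if a < t:
        a = a[t]
    a = 36
    t = pos >= 8
    a = a + 35
    return k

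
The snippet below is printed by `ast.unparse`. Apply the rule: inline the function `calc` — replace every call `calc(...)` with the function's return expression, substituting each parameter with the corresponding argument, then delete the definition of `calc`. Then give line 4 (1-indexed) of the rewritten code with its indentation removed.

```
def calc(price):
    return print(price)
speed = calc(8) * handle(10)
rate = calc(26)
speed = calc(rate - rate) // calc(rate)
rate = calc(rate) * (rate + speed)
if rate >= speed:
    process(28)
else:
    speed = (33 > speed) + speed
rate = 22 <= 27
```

rate = print(rate) * (rate + speed)

Transformed code:
speed = print(8) * handle(10)
rate = print(26)
speed = print(rate - rate) // print(rate)
rate = print(rate) * (rate + speed)
if rate >= speed:
    process(28)
else:
    speed = (33 > speed) + speed
rate = 22 <= 27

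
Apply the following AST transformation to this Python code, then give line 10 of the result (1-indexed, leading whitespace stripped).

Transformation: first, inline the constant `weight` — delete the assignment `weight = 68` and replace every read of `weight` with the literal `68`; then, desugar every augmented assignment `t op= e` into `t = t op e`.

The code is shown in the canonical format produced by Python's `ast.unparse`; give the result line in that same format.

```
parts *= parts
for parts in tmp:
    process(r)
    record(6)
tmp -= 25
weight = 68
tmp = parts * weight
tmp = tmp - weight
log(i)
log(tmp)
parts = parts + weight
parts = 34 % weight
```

Transformed code:
parts = parts * parts
for parts in tmp:
    process(r)
    record(6)
tmp = tmp - 25
tmp = parts * 68
tmp = tmp - 68
log(i)
log(tmp)
parts = parts + 68
parts = 34 % 68

parts = parts + 68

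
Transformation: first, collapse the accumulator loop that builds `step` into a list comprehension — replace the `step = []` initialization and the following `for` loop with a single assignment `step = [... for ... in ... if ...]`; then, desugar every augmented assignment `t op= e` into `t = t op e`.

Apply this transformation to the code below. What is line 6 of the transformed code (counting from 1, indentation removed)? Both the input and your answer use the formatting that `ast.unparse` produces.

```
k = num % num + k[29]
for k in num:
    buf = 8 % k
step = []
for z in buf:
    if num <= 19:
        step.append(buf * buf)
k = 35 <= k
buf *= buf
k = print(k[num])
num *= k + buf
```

Transformed code:
k = num % num + k[29]
for k in num:
    buf = 8 % k
step = [buf * buf for z in buf if num <= 19]
k = 35 <= k
buf = buf * buf
k = print(k[num])
num = num * (k + buf)

buf = buf * buf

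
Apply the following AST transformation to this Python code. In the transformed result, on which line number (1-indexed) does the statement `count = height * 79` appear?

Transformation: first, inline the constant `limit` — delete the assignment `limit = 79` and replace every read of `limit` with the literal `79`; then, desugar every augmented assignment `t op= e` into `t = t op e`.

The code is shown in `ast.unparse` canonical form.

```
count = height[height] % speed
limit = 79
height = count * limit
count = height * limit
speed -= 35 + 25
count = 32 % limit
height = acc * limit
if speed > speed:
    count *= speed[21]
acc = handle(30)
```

Transformed code:
count = height[height] % speed
height = count * 79
count = height * 79
speed = speed - (35 + 25)
count = 32 % 79
height = acc * 79
if speed > speed:
    count = count * speed[21]
acc = handle(30)

3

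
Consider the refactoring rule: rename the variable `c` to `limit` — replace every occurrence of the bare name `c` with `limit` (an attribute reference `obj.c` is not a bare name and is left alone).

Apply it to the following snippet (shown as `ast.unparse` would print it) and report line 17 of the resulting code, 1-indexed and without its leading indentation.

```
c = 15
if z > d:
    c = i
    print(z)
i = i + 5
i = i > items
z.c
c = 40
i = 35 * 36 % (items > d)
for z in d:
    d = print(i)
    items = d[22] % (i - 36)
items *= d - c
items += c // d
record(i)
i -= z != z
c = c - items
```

limit = limit - items

Transformed code:
limit = 15
if z > d:
    limit = i
    print(z)
i = i + 5
i = i > items
z.c
limit = 40
i = 35 * 36 % (items > d)
for z in d:
    d = print(i)
    items = d[22] % (i - 36)
items *= d - limit
items += limit // d
record(i)
i -= z != z
limit = limit - items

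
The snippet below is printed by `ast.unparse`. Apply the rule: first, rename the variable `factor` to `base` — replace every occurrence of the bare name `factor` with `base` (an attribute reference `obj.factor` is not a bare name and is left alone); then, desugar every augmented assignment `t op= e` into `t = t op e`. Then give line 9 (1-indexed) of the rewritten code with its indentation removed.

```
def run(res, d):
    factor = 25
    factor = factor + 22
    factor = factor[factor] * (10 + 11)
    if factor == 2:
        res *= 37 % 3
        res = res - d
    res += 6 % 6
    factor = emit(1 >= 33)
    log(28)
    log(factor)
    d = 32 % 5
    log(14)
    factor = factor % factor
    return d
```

base = emit(1 >= 33)

Transformed code:
def run(res, d):
    base = 25
    base = base + 22
    base = base[base] * (10 + 11)
    if base == 2:
        res = res * (37 % 3)
        res = res - d
    res = res + 6 % 6
    base = emit(1 >= 33)
    log(28)
    log(base)
    d = 32 % 5
    log(14)
    base = base % base
    return d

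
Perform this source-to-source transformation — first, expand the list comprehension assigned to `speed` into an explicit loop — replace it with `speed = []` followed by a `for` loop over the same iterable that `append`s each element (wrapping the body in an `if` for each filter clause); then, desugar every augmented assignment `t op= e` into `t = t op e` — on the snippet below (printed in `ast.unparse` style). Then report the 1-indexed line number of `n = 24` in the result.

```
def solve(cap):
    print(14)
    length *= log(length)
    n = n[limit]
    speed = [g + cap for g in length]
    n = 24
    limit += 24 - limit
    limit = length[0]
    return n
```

8

Transformed code:
def solve(cap):
    print(14)
    length = length * log(length)
    n = n[limit]
    speed = []
    for g in length:
        speed.append(g + cap)
    n = 24
    limit = limit + (24 - limit)
    limit = length[0]
    return n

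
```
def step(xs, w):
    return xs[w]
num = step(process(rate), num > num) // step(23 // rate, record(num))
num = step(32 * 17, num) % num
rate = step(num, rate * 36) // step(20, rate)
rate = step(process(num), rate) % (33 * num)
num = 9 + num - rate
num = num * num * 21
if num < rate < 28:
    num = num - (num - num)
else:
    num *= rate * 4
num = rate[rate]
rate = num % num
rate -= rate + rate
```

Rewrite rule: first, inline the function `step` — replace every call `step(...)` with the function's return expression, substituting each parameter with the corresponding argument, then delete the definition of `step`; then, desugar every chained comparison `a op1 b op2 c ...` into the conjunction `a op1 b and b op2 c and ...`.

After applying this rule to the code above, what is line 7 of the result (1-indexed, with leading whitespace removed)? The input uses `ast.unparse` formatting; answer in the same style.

Transformed code:
num = process(rate)[num > num] // (23 // rate)[record(num)]
num = (32 * 17)[num] % num
rate = num[rate * 36] // 20[rate]
rate = process(num)[rate] % (33 * num)
num = 9 + num - rate
num = num * num * 21
if num < rate and rate < 28:
    num = num - (num - num)
else:
    num *= rate * 4
num = rate[rate]
rate = num % num
rate -= rate + rate

if num < rate and rate < 28:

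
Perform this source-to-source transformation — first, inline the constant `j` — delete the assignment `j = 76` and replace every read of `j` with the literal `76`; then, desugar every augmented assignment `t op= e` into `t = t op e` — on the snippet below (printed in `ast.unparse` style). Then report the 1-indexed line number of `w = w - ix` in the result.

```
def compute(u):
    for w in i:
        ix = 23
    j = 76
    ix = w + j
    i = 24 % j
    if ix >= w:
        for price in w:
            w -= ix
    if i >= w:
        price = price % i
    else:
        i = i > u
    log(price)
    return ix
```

8

Transformed code:
def compute(u):
    for w in i:
        ix = 23
    ix = w + 76
    i = 24 % 76
    if ix >= w:
        for price in w:
            w = w - ix
    if i >= w:
        price = price % i
    else:
        i = i > u
    log(price)
    return ix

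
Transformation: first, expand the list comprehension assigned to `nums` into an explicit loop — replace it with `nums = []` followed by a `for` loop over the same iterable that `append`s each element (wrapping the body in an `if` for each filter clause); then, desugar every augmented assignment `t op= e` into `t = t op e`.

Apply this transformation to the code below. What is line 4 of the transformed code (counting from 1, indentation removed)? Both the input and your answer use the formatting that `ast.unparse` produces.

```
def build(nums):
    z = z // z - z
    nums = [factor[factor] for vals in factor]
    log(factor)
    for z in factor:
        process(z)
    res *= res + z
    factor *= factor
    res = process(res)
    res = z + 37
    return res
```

for vals in factor:

Transformed code:
def build(nums):
    z = z // z - z
    nums = []
    for vals in factor:
        nums.append(factor[factor])
    log(factor)
    for z in factor:
        process(z)
    res = res * (res + z)
    factor = factor * factor
    res = process(res)
    res = z + 37
    return res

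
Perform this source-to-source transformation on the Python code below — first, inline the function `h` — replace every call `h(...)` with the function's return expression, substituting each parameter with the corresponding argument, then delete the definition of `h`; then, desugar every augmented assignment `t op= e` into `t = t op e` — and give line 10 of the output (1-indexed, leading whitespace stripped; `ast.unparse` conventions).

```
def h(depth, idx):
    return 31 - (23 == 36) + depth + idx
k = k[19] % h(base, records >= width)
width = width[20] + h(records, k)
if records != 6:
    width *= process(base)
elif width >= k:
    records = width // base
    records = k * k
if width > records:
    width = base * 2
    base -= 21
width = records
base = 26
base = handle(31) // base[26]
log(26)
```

Transformed code:
k = k[19] % (31 - (23 == 36) + base + (records >= width))
width = width[20] + (31 - (23 == 36) + records + k)
if records != 6:
    width = width * process(base)
elif width >= k:
    records = width // base
    records = k * k
if width > records:
    width = base * 2
    base = base - 21
width = records
base = 26
base = handle(31) // base[26]
log(26)

base = base - 21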